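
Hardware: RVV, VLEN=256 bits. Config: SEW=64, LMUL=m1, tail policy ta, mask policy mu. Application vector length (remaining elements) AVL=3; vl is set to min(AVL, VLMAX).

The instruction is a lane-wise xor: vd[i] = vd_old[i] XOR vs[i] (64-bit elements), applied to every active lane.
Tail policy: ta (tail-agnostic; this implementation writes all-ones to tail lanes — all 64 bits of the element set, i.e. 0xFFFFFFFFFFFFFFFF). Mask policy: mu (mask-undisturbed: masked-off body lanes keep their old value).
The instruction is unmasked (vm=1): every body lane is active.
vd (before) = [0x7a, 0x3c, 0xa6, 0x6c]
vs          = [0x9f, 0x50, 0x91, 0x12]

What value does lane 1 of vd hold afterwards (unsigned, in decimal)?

vd[1] = 108

VLMAX = VLEN×LMUL/SEW = 256×1/64 = 4
vl = min(AVL, VLMAX) = min(3, 4) = 3
[0] xor(0x7a,0x9f) = 0xe5
[1] xor(0x3c,0x50) = 0x6c
[2] xor(0xa6,0x91) = 0x37
[3] tail/ones = 0xffffffffffffffff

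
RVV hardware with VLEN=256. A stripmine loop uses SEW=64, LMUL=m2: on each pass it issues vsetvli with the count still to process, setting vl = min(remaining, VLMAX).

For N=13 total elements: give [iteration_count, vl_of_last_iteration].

[iterations, last_vl] = [2, 5]

VLMAX = (256 × 2) / 64 = 8 lanes
N=13: ⌈13/8⌉ = 2 iters; last vl = 13 − 1×8 = 5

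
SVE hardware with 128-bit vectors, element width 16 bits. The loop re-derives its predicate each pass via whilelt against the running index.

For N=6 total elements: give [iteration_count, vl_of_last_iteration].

128-bit reg / 16-bit elem → 8 lanes
N=6: ⌈6/8⌉ = 1 iters; last vl = 6 − 0×8 = 6

[iterations, last_vl] = [1, 6]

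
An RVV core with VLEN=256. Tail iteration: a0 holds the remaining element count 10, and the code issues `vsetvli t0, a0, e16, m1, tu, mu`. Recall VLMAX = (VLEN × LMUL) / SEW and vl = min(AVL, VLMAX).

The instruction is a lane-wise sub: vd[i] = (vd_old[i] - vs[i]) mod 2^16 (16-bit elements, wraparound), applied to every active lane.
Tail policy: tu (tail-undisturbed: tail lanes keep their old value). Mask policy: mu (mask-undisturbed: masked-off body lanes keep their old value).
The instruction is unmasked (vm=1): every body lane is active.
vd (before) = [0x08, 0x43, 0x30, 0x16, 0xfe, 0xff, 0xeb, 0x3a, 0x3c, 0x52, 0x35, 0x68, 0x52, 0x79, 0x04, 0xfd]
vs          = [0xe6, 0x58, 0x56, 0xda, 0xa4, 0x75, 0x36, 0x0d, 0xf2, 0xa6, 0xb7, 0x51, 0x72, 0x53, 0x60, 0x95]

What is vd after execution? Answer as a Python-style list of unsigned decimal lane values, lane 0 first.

vd = [65314, 65515, 65498, 65340, 90, 138, 181, 45, 65354, 65452, 53, 104, 82, 121, 4, 253]

lanes per group: 256·1/16 = 16
AVL=10 ≤ VLMAX=16, so vl = 10
lane  0: sub(0x08,0xe6) ⇒ 0xff22
lane  1: sub(0x43,0x58) ⇒ 0xffeb
lane  2: sub(0x30,0x56) ⇒ 0xffda
lane  3: sub(0x16,0xda) ⇒ 0xff3c
lane  4: sub(0xfe,0xa4) ⇒ 0x5a
lane  5: sub(0xff,0x75) ⇒ 0x8a
lane  6: sub(0xeb,0x36) ⇒ 0xb5
lane  7: sub(0x3a,0x0d) ⇒ 0x2d
lane  8: sub(0x3c,0xf2) ⇒ 0xff4a
lane  9: sub(0x52,0xa6) ⇒ 0xffac
lane 10: tail/keep ⇒ 0x35
lane 11: tail/keep ⇒ 0x68
lane 12: tail/keep ⇒ 0x52
lane 13: tail/keep ⇒ 0x79
lane 14: tail/keep ⇒ 0x04
lane 15: tail/keep ⇒ 0xfd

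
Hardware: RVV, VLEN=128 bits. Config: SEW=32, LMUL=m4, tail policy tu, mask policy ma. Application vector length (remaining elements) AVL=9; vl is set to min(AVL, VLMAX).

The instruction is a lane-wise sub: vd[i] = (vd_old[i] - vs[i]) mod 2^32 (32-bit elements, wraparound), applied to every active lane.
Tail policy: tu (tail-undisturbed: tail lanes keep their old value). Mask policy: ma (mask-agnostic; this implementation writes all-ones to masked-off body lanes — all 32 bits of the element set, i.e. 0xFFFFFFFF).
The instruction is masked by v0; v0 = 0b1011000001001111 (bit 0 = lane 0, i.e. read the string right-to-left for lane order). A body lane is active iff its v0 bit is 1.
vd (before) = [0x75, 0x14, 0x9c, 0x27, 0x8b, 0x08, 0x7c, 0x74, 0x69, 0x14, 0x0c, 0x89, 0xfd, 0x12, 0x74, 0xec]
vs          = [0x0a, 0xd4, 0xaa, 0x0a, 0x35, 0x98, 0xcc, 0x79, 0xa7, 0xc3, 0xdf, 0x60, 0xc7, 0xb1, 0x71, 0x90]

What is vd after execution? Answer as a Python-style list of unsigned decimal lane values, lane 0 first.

vd = [107, 4294967104, 4294967282, 29, 4294967295, 4294967295, 4294967216, 4294967295, 4294967295, 20, 12, 137, 253, 18, 116, 236]

lanes per group: 128·4/32 = 16
vl = min(AVL, VLMAX) = min(9, 16) = 9
vd[0] sub(0x75,0x0a) -> 0x6b
vd[1] sub(0x14,0xd4) -> 0xffffff40
vd[2] sub(0x9c,0xaa) -> 0xfffffff2
vd[3] sub(0x27,0x0a) -> 0x1d
vd[4] mask-off/ones -> 0xffffffff
vd[5] mask-off/ones -> 0xffffffff
vd[6] sub(0x7c,0xcc) -> 0xffffffb0
vd[7] mask-off/ones -> 0xffffffff
vd[8] mask-off/ones -> 0xffffffff
vd[9] tail/keep -> 0x14
vd[10] tail/keep -> 0x0c
vd[11] tail/keep -> 0x89
vd[12] tail/keep -> 0xfd
vd[13] tail/keep -> 0x12
vd[14] tail/keep -> 0x74
vd[15] tail/keep -> 0xec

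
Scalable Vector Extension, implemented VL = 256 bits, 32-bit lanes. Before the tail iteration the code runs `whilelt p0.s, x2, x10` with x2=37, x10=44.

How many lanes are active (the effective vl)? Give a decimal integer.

vl = 7

register lanes = 256/32 = 8
whilelt: lane j active iff 37+j < 44 → j < 7 → 7 active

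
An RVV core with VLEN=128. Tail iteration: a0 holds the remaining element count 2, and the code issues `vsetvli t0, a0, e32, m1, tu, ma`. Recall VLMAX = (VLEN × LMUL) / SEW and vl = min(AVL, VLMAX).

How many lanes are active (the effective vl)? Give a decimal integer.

lanes per group: 128·1/32 = 4
vl = min(AVL, VLMAX) = min(2, 4) = 2

vl = 2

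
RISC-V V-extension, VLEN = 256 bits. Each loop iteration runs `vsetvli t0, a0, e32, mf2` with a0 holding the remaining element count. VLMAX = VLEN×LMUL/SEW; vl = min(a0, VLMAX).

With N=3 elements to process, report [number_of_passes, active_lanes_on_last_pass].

[iterations, last_vl] = [1, 3]

VLMAX = (256 × 1/2) / 32 = 4 lanes
iterations = ceil(3/4) = 1; final-pass vl = 3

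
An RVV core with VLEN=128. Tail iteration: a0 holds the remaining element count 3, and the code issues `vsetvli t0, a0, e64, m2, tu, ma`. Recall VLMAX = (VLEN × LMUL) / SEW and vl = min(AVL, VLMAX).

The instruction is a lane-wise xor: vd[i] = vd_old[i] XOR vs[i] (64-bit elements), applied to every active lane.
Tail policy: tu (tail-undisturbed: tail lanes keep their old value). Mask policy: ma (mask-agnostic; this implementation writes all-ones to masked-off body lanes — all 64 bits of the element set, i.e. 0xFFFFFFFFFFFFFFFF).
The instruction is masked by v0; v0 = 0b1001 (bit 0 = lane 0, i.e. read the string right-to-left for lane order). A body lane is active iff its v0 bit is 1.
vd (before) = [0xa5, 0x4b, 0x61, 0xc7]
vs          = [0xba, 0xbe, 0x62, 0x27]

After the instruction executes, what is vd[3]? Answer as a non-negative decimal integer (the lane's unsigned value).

VLMAX = (128 × 2) / 64 = 4 lanes
AVL=3 ≤ VLMAX=4, so vl = 3
[0] xor(0xa5,0xba) = 0x1f
[1] mask-off/ones = 0xffffffffffffffff
[2] mask-off/ones = 0xffffffffffffffff
[3] tail/keep = 0xc7

vd[3] = 199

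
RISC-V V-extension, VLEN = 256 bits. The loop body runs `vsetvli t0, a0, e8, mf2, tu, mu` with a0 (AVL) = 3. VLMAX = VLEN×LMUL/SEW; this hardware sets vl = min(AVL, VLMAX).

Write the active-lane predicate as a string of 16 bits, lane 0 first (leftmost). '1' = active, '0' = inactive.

predicate = 1110000000000000

lanes per group: 256·1/2/8 = 16
vl = min(AVL, VLMAX) = min(3, 16) = 3
bits (lane 0 leftmost): 1110000000000000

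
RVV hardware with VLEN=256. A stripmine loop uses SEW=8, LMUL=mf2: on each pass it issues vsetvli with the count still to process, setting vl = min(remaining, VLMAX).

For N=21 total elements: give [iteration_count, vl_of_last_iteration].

VLMAX = (256 × 1/2) / 8 = 16 lanes
N=21: ⌈21/16⌉ = 2 iters; last vl = 21 − 1×16 = 5

[iterations, last_vl] = [2, 5]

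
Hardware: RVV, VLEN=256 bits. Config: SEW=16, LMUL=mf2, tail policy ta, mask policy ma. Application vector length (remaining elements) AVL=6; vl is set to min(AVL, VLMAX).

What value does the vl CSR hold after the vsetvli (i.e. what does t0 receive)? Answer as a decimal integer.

vl = 6

VLMAX = VLEN×LMUL/SEW = 256×1/2/16 = 8
vl ← min(6, 8) = 6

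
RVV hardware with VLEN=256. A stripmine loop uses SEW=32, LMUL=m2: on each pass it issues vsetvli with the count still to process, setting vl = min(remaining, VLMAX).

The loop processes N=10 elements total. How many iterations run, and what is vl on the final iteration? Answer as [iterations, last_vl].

[iterations, last_vl] = [1, 10]

VLMAX = VLEN×LMUL/SEW = 256×2/32 = 16
iterations = ceil(10/16) = 1; final-pass vl = 10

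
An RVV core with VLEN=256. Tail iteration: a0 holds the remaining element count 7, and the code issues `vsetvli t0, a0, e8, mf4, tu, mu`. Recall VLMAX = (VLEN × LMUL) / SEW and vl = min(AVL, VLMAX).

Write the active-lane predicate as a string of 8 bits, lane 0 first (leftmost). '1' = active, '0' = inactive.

VLMAX = VLEN×LMUL/SEW = 256×1/4/8 = 8
vl = min(AVL, VLMAX) = min(7, 8) = 7
bits (lane 0 leftmost): 11111110

predicate = 11111110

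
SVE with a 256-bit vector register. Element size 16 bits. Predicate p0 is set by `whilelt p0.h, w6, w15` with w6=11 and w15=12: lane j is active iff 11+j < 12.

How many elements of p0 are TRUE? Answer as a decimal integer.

vl = 1

256-bit reg / 16-bit elem → 16 lanes
active while 11+j < 12, i.e. j ∈ [0,1) capped at 16 ⇒ 1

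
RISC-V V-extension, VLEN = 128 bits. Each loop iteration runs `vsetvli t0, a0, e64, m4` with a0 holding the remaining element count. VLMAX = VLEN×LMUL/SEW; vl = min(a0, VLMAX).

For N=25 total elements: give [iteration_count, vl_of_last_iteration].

VLMAX = VLEN×LMUL/SEW = 128×4/64 = 8
25 elements at 8/iter → 4 passes, remainder 1 on the last

[iterations, last_vl] = [4, 1]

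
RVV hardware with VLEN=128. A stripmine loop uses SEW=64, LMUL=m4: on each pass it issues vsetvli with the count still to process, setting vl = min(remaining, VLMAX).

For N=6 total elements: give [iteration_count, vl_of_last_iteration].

[iterations, last_vl] = [1, 6]

lanes per group: 128·4/64 = 8
N=6: ⌈6/8⌉ = 1 iters; last vl = 6 − 0×8 = 6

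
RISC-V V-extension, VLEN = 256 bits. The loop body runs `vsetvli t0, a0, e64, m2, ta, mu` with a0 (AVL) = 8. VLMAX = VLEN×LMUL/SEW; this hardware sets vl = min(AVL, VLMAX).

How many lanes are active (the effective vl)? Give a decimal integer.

lanes per group: 256·2/64 = 8
AVL=8 ≤ VLMAX=8, so vl = 8

vl = 8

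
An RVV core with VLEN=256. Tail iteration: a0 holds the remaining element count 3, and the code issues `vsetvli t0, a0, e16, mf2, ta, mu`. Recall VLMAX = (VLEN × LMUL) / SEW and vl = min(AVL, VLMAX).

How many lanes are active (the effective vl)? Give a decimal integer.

vl = 3

VLMAX = (256 × 1/2) / 16 = 8 lanes
vl ← min(3, 8) = 3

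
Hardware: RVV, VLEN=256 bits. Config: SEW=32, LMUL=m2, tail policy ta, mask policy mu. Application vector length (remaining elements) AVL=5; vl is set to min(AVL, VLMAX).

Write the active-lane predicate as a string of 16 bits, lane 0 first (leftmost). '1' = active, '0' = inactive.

predicate = 1111100000000000

VLMAX = VLEN×LMUL/SEW = 256×2/32 = 16
vl = min(AVL, VLMAX) = min(5, 16) = 5
bits (lane 0 leftmost): 1111100000000000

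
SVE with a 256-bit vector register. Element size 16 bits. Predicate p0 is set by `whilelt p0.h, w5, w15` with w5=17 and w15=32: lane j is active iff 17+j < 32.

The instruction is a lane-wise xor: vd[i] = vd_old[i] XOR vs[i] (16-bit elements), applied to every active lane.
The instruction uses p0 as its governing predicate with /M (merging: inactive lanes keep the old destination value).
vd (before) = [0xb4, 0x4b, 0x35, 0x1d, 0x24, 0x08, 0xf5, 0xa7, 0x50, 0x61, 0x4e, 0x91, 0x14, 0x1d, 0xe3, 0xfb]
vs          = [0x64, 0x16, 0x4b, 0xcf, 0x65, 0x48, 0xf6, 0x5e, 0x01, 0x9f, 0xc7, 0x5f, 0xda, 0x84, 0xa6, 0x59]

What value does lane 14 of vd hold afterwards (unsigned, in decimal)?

register lanes = 256/16 = 16
p0[j] = (17+j < 32); true for j=0..14 → 15 lanes set
vd[0] xor(0xb4,0x64) -> 0xd0
vd[1] xor(0x4b,0x16) -> 0x5d
vd[2] xor(0x35,0x4b) -> 0x7e
vd[3] xor(0x1d,0xcf) -> 0xd2
vd[4] xor(0x24,0x65) -> 0x41
vd[5] xor(0x08,0x48) -> 0x40
vd[6] xor(0xf5,0xf6) -> 0x03
vd[7] xor(0xa7,0x5e) -> 0xf9
vd[8] xor(0x50,0x01) -> 0x51
vd[9] xor(0x61,0x9f) -> 0xfe
vd[10] xor(0x4e,0xc7) -> 0x89
vd[11] xor(0x91,0x5f) -> 0xce
vd[12] xor(0x14,0xda) -> 0xce
vd[13] xor(0x1d,0x84) -> 0x99
vd[14] xor(0xe3,0xa6) -> 0x45
vd[15] tail/keep -> 0xfb

vd[14] = 69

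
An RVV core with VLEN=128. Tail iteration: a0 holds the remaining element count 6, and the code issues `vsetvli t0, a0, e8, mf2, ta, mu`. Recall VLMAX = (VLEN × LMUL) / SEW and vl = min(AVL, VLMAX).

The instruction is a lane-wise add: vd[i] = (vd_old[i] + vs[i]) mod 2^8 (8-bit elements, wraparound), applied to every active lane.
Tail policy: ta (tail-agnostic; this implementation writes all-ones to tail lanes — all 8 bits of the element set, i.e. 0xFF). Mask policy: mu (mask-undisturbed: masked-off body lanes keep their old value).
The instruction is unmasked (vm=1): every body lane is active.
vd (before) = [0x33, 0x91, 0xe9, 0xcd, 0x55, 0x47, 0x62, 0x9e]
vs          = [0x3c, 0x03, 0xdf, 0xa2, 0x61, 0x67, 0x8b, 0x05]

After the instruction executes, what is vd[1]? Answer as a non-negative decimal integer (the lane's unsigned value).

vd[1] = 148

VLMAX = (128 × 1/2) / 8 = 8 lanes
vl ← min(6, 8) = 6
[0] add(0x33,0x3c) = 0x6f
[1] add(0x91,0x03) = 0x94
[2] add(0xe9,0xdf) = 0xc8
[3] add(0xcd,0xa2) = 0x6f
[4] add(0x55,0x61) = 0xb6
[5] add(0x47,0x67) = 0xae
[6] tail/ones = 0xff
[7] tail/ones = 0xff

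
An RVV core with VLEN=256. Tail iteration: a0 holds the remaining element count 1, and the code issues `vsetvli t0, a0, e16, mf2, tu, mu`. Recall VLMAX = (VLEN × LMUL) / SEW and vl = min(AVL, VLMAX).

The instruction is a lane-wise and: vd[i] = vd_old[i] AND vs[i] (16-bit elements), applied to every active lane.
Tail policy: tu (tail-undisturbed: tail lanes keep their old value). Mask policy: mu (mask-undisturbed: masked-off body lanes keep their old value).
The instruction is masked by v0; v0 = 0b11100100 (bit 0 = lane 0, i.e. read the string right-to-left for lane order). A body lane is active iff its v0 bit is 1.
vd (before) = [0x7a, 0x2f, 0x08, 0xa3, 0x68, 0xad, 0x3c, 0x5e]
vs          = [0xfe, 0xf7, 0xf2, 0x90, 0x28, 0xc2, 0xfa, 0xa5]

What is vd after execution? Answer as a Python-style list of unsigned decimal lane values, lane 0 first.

vd = [122, 47, 8, 163, 104, 173, 60, 94]

VLMAX = (256 × 1/2) / 16 = 8 lanes
vl ← min(1, 8) = 1
vd[0] mask-off/keep -> 0x7a
vd[1] tail/keep -> 0x2f
vd[2] tail/keep -> 0x08
vd[3] tail/keep -> 0xa3
vd[4] tail/keep -> 0x68
vd[5] tail/keep -> 0xad
vd[6] tail/keep -> 0x3c
vd[7] tail/keep -> 0x5e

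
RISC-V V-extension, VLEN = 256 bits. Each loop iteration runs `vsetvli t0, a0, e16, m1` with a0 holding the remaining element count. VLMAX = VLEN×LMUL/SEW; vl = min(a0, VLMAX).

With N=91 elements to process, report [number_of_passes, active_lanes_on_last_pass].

[iterations, last_vl] = [6, 11]

VLMAX = VLEN×LMUL/SEW = 256×1/16 = 16
91 elements at 16/iter → 6 passes, remainder 11 on the last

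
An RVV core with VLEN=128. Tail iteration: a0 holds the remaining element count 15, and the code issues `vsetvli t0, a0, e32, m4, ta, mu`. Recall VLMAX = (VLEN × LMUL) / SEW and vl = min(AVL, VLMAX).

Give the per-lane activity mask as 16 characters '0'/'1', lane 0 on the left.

VLMAX = (128 × 4) / 32 = 16 lanes
vl ← min(15, 16) = 15
bits (lane 0 leftmost): 1111111111111110

predicate = 1111111111111110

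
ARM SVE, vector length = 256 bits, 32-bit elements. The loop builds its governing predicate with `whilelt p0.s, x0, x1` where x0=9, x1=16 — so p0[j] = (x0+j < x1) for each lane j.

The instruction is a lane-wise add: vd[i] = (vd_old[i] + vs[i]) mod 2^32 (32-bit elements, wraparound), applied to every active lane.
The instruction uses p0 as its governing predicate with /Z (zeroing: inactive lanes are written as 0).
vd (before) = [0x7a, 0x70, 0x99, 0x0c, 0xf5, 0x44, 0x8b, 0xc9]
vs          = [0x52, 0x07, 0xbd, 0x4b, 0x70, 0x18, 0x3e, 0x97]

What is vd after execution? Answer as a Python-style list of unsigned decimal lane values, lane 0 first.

vd = [204, 119, 342, 87, 357, 92, 201, 0]

256-bit reg / 32-bit elem → 8 lanes
p0[j] = (9+j < 16); true for j=0..6 → 7 lanes set
[0] add(0x7a,0x52) = 0xcc
[1] add(0x70,0x07) = 0x77
[2] add(0x99,0xbd) = 0x156
[3] add(0x0c,0x4b) = 0x57
[4] add(0xf5,0x70) = 0x165
[5] add(0x44,0x18) = 0x5c
[6] add(0x8b,0x3e) = 0xc9
[7] tail/zero = 0x00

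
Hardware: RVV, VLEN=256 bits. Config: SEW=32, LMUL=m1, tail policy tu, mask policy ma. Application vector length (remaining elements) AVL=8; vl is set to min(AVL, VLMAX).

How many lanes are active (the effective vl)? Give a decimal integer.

VLMAX = VLEN×LMUL/SEW = 256×1/32 = 8
AVL=8 ≤ VLMAX=8, so vl = 8

vl = 8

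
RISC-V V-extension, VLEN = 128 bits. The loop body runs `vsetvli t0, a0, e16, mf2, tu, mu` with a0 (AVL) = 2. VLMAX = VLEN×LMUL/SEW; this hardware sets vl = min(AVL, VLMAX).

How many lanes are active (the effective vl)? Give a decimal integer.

VLMAX = VLEN×LMUL/SEW = 128×1/2/16 = 4
AVL=2 ≤ VLMAX=4, so vl = 2

vl = 2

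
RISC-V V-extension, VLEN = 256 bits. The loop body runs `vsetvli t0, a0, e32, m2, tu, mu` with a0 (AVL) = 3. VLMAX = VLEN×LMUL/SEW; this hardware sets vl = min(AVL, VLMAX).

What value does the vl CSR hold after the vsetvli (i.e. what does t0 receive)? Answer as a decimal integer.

vl = 3

VLMAX = VLEN×LMUL/SEW = 256×2/32 = 16
vl ← min(3, 16) = 3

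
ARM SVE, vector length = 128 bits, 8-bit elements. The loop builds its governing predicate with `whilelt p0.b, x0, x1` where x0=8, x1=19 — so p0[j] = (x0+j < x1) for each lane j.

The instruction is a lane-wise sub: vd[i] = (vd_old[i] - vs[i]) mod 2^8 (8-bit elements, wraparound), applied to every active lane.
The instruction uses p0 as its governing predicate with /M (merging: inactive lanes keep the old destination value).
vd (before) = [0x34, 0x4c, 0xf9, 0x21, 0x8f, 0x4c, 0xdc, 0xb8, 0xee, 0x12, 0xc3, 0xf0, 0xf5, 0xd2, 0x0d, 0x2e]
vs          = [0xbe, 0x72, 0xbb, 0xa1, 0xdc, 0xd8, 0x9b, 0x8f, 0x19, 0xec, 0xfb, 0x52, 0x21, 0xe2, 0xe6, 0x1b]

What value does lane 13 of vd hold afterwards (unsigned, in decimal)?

vd[13] = 210

128-bit reg / 8-bit elem → 16 lanes
p0[j] = (8+j < 19); true for j=0..10 → 11 lanes set
  i=0: sub(0x34,0xbe) → 118
  i=1: sub(0x4c,0x72) → 218
  i=2: sub(0xf9,0xbb) → 62
  i=3: sub(0x21,0xa1) → 128
  i=4: sub(0x8f,0xdc) → 179
  i=5: sub(0x4c,0xd8) → 116
  i=6: sub(0xdc,0x9b) → 65
  i=7: sub(0xb8,0x8f) → 41
  i=8: sub(0xee,0x19) → 213
  i=9: sub(0x12,0xec) → 38
  i=10: sub(0xc3,0xfb) → 200
  i=11: tail/keep → 240
  i=12: tail/keep → 245
  i=13: tail/keep → 210
  i=14: tail/keep → 13
  i=15: tail/keep → 46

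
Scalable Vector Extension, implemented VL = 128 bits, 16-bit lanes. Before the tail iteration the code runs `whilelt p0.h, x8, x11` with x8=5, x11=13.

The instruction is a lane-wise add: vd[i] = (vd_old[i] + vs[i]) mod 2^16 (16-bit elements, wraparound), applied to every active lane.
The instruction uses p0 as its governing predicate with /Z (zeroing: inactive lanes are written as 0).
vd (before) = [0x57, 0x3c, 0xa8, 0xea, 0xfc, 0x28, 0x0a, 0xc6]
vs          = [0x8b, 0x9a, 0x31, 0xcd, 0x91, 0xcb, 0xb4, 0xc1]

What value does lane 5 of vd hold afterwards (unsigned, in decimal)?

vd[5] = 243

128-bit reg / 16-bit elem → 8 lanes
p0[j] = (5+j < 13); true for j=0..7 → 8 lanes set
vd[0] add(0x57,0x8b) -> 0xe2
vd[1] add(0x3c,0x9a) -> 0xd6
vd[2] add(0xa8,0x31) -> 0xd9
vd[3] add(0xea,0xcd) -> 0x1b7
vd[4] add(0xfc,0x91) -> 0x18d
vd[5] add(0x28,0xcb) -> 0xf3
vd[6] add(0x0a,0xb4) -> 0xbe
vd[7] add(0xc6,0xc1) -> 0x187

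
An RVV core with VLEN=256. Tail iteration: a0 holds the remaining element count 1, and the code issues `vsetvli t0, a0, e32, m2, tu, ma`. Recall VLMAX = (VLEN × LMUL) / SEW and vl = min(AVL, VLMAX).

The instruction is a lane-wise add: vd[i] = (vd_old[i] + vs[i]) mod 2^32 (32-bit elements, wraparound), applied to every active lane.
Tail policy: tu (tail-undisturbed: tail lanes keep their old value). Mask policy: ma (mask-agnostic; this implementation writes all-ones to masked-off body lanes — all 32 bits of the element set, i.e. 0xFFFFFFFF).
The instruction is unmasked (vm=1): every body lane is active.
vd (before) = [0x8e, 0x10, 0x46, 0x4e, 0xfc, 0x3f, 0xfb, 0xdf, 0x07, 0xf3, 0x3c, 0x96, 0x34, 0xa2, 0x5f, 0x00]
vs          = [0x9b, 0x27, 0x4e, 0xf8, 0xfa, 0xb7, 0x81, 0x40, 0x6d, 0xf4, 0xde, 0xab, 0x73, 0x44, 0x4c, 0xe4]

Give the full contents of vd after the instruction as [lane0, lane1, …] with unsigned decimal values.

vd = [297, 16, 70, 78, 252, 63, 251, 223, 7, 243, 60, 150, 52, 162, 95, 0]

lanes per group: 256·2/32 = 16
AVL=1 ≤ VLMAX=16, so vl = 1
  i=0: add(0x8e,0x9b) → 297
  i=1: tail/keep → 16
  i=2: tail/keep → 70
  i=3: tail/keep → 78
  i=4: tail/keep → 252
  i=5: tail/keep → 63
  i=6: tail/keep → 251
  i=7: tail/keep → 223
  i=8: tail/keep → 7
  i=9: tail/keep → 243
  i=10: tail/keep → 60
  i=11: tail/keep → 150
  i=12: tail/keep → 52
  i=13: tail/keep → 162
  i=14: tail/keep → 95
  i=15: tail/keep → 0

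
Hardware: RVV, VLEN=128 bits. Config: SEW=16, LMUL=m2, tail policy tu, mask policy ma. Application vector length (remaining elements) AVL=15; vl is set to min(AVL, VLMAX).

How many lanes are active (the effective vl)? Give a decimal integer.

vl = 15

lanes per group: 128·2/16 = 16
AVL=15 ≤ VLMAX=16, so vl = 15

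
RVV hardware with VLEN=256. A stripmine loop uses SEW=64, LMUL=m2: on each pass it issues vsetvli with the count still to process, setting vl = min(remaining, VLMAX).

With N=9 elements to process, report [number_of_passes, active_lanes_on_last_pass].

[iterations, last_vl] = [2, 1]

lanes per group: 256·2/64 = 8
iterations = ceil(9/8) = 2; final-pass vl = 1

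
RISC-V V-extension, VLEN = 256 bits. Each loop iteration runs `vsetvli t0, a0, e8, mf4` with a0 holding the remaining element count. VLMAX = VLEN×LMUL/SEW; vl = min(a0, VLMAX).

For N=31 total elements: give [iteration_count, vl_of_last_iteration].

[iterations, last_vl] = [4, 7]

VLMAX = (256 × 1/4) / 8 = 8 lanes
N=31: ⌈31/8⌉ = 4 iters; last vl = 31 − 3×8 = 7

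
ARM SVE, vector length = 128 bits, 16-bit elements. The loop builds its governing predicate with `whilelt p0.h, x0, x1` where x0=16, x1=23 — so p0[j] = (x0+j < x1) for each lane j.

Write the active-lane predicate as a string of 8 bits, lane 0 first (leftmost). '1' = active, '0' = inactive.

register lanes = 128/16 = 8
active while 16+j < 23, i.e. j ∈ [0,7) capped at 8 ⇒ 7
bits (lane 0 leftmost): 11111110

predicate = 11111110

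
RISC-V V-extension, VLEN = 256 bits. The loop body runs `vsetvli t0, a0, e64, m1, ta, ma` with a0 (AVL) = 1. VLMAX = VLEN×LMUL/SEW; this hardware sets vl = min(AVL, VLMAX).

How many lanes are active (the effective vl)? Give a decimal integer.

vl = 1

VLMAX = (256 × 1) / 64 = 4 lanes
vl = min(AVL, VLMAX) = min(1, 4) = 1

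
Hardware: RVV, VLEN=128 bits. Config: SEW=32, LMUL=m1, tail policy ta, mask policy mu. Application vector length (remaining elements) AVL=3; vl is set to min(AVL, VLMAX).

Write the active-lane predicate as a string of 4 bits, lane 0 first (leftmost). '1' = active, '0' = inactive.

VLMAX = (128 × 1) / 32 = 4 lanes
vl = min(AVL, VLMAX) = min(3, 4) = 3
bits (lane 0 leftmost): 1110

predicate = 1110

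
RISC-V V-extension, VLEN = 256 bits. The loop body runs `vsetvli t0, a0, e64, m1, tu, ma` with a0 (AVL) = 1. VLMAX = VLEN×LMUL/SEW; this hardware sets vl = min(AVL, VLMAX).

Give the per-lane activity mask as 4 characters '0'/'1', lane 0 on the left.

predicate = 1000

VLMAX = VLEN×LMUL/SEW = 256×1/64 = 4
vl = min(AVL, VLMAX) = min(1, 4) = 1
bits (lane 0 leftmost): 1000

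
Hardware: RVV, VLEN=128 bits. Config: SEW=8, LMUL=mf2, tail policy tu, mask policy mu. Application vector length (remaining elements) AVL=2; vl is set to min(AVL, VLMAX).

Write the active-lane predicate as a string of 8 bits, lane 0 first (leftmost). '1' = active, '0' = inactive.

predicate = 11000000

VLMAX = (128 × 1/2) / 8 = 8 lanes
vl = min(AVL, VLMAX) = min(2, 8) = 2
bits (lane 0 leftmost): 11000000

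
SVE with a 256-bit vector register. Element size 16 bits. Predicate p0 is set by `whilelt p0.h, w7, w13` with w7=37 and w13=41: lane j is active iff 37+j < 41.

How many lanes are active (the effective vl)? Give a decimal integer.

vl = 4

256-bit reg / 16-bit elem → 16 lanes
p0[j] = (37+j < 41); true for j=0..3 → 4 lanes set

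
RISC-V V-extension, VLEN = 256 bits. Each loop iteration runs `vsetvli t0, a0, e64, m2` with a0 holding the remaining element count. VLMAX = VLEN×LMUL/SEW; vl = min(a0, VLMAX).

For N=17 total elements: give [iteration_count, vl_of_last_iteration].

[iterations, last_vl] = [3, 1]

VLMAX = (256 × 2) / 64 = 8 lanes
N=17: ⌈17/8⌉ = 3 iters; last vl = 17 − 2×8 = 1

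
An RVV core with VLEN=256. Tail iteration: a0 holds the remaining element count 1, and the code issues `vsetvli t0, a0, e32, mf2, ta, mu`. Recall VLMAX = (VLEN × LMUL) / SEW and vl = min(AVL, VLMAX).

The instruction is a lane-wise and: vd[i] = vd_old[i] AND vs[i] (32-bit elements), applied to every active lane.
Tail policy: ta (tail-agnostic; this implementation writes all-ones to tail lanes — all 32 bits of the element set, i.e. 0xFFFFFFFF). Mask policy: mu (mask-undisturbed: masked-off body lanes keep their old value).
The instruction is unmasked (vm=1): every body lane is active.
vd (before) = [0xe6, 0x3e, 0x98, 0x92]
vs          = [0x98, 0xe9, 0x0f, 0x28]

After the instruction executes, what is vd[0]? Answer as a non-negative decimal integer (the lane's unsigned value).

VLMAX = (256 × 1/2) / 32 = 4 lanes
AVL=1 ≤ VLMAX=4, so vl = 1
lane  0: and(0xe6,0x98) ⇒ 0x80
lane  1: tail/ones ⇒ 0xffffffff
lane  2: tail/ones ⇒ 0xffffffff
lane  3: tail/ones ⇒ 0xffffffff

vd[0] = 128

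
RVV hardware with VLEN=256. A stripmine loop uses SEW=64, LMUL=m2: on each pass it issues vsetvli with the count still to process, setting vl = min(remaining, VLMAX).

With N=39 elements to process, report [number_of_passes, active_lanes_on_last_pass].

VLMAX = VLEN×LMUL/SEW = 256×2/64 = 8
iterations = ceil(39/8) = 5; final-pass vl = 7

[iterations, last_vl] = [5, 7]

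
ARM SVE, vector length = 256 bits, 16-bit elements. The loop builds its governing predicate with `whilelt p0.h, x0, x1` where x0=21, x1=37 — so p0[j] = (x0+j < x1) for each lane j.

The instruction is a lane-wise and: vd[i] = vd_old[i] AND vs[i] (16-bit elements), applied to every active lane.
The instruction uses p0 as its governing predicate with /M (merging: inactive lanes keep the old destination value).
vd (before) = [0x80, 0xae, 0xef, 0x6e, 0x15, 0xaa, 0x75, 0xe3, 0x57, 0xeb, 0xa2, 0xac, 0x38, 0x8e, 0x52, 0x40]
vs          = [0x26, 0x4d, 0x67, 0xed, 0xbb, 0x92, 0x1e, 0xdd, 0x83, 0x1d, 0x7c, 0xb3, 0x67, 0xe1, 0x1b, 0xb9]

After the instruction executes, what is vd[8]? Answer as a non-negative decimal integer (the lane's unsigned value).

vd[8] = 3

256-bit reg / 16-bit elem → 16 lanes
active while 21+j < 37, i.e. j ∈ [0,16) capped at 16 ⇒ 16
[0] and(0x80,0x26) = 0x00
[1] and(0xae,0x4d) = 0x0c
[2] and(0xef,0x67) = 0x67
[3] and(0x6e,0xed) = 0x6c
[4] and(0x15,0xbb) = 0x11
[5] and(0xaa,0x92) = 0x82
[6] and(0x75,0x1e) = 0x14
[7] and(0xe3,0xdd) = 0xc1
[8] and(0x57,0x83) = 0x03
[9] and(0xeb,0x1d) = 0x09
[10] and(0xa2,0x7c) = 0x20
[11] and(0xac,0xb3) = 0xa0
[12] and(0x38,0x67) = 0x20
[13] and(0x8e,0xe1) = 0x80
[14] and(0x52,0x1b) = 0x12
[15] and(0x40,0xb9) = 0x00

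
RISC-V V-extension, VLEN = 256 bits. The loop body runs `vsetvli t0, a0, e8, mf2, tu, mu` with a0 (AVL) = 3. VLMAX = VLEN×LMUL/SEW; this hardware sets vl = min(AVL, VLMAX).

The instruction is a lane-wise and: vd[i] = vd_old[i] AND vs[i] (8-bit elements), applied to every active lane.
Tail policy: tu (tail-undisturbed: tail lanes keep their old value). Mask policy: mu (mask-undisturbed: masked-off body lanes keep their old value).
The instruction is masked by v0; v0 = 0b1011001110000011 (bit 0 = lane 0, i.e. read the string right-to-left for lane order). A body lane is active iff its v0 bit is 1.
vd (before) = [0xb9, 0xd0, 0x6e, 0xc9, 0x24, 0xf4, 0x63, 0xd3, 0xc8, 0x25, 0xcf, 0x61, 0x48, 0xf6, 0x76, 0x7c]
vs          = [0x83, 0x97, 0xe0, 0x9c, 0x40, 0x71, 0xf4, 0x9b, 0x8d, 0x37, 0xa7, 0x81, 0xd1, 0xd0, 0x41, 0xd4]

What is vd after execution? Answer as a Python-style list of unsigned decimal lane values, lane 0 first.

VLMAX = VLEN×LMUL/SEW = 256×1/2/8 = 16
AVL=3 ≤ VLMAX=16, so vl = 3
lane  0: and(0xb9,0x83) ⇒ 0x81
lane  1: and(0xd0,0x97) ⇒ 0x90
lane  2: mask-off/keep ⇒ 0x6e
lane  3: tail/keep ⇒ 0xc9
lane  4: tail/keep ⇒ 0x24
lane  5: tail/keep ⇒ 0xf4
lane  6: tail/keep ⇒ 0x63
lane  7: tail/keep ⇒ 0xd3
lane  8: tail/keep ⇒ 0xc8
lane  9: tail/keep ⇒ 0x25
lane 10: tail/keep ⇒ 0xcf
lane 11: tail/keep ⇒ 0x61
lane 12: tail/keep ⇒ 0x48
lane 13: tail/keep ⇒ 0xf6
lane 14: tail/keep ⇒ 0x76
lane 15: tail/keep ⇒ 0x7c

vd = [129, 144, 110, 201, 36, 244, 99, 211, 200, 37, 207, 97, 72, 246, 118, 124]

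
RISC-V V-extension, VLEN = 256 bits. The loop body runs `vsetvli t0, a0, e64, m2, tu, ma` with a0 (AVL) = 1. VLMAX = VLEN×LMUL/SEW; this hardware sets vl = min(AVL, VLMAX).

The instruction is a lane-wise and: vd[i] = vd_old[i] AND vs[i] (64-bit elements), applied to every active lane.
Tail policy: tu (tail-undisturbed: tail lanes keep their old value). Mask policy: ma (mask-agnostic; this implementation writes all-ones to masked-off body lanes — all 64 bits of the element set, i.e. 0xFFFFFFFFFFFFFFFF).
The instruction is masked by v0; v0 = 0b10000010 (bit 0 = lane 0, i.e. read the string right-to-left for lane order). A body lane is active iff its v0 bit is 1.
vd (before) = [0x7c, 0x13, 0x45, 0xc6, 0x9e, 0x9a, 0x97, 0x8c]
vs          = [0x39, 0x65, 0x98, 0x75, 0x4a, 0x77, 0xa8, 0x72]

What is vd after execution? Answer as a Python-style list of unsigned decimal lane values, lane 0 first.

lanes per group: 256·2/64 = 8
vl = min(AVL, VLMAX) = min(1, 8) = 1
  i=0: mask-off/ones → 18446744073709551615
  i=1: tail/keep → 19
  i=2: tail/keep → 69
  i=3: tail/keep → 198
  i=4: tail/keep → 158
  i=5: tail/keep → 154
  i=6: tail/keep → 151
  i=7: tail/keep → 140

vd = [18446744073709551615, 19, 69, 198, 158, 154, 151, 140]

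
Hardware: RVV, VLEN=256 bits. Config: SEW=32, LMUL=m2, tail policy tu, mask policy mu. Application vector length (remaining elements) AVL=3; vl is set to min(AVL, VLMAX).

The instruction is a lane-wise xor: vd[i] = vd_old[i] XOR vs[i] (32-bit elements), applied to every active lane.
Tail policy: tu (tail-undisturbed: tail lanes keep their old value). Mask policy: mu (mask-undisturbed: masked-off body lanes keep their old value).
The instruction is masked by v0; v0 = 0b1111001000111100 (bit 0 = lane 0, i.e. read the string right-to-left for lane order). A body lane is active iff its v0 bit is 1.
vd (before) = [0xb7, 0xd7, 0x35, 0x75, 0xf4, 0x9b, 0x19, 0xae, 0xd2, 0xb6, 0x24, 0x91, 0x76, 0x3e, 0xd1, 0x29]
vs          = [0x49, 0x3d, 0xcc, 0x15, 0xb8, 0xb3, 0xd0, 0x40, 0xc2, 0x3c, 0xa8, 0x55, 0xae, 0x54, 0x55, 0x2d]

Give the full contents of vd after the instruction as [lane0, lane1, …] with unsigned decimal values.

vd = [183, 215, 249, 117, 244, 155, 25, 174, 210, 182, 36, 145, 118, 62, 209, 41]

lanes per group: 256·2/32 = 16
AVL=3 ≤ VLMAX=16, so vl = 3
lane  0: mask-off/keep ⇒ 0xb7
lane  1: mask-off/keep ⇒ 0xd7
lane  2: xor(0x35,0xcc) ⇒ 0xf9
lane  3: tail/keep ⇒ 0x75
lane  4: tail/keep ⇒ 0xf4
lane  5: tail/keep ⇒ 0x9b
lane  6: tail/keep ⇒ 0x19
lane  7: tail/keep ⇒ 0xae
lane  8: tail/keep ⇒ 0xd2
lane  9: tail/keep ⇒ 0xb6
lane 10: tail/keep ⇒ 0x24
lane 11: tail/keep ⇒ 0x91
lane 12: tail/keep ⇒ 0x76
lane 13: tail/keep ⇒ 0x3e
lane 14: tail/keep ⇒ 0xd1
lane 15: tail/keep ⇒ 0x29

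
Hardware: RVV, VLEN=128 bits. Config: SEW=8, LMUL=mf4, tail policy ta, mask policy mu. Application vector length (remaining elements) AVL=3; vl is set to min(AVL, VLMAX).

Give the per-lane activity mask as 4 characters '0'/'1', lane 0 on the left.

VLMAX = VLEN×LMUL/SEW = 128×1/4/8 = 4
vl = min(AVL, VLMAX) = min(3, 4) = 3
bits (lane 0 leftmost): 1110

predicate = 1110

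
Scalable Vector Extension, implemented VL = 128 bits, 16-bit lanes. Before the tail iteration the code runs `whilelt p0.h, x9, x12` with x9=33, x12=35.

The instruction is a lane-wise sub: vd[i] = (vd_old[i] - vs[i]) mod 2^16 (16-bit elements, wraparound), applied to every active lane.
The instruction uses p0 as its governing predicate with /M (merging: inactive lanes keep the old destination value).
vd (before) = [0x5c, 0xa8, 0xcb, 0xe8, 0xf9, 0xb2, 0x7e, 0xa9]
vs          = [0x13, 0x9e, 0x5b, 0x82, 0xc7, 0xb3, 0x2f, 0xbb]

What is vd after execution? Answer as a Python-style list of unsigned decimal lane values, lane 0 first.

128-bit reg / 16-bit elem → 8 lanes
whilelt: lane j active iff 33+j < 35 → j < 2 → 2 active
vd[0] sub(0x5c,0x13) -> 0x49
vd[1] sub(0xa8,0x9e) -> 0x0a
vd[2] tail/keep -> 0xcb
vd[3] tail/keep -> 0xe8
vd[4] tail/keep -> 0xf9
vd[5] tail/keep -> 0xb2
vd[6] tail/keep -> 0x7e
vd[7] tail/keep -> 0xa9

vd = [73, 10, 203, 232, 249, 178, 126, 169]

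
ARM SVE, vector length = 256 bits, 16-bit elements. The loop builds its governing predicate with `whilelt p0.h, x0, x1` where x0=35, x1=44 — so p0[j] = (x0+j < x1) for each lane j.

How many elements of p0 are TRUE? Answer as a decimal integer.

vl = 9

256-bit reg / 16-bit elem → 16 lanes
p0[j] = (35+j < 44); true for j=0..8 → 9 lanes set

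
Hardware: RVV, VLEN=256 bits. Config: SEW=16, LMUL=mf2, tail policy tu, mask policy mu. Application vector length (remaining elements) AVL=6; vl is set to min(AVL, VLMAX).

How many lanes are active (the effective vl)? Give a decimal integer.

VLMAX = VLEN×LMUL/SEW = 256×1/2/16 = 8
vl ← min(6, 8) = 6

vl = 6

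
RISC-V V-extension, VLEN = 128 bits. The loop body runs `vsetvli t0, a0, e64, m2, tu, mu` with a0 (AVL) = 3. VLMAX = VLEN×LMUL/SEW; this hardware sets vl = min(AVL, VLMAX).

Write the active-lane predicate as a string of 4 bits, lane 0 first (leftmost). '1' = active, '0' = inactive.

predicate = 1110

lanes per group: 128·2/64 = 4
vl ← min(3, 4) = 3
bits (lane 0 leftmost): 1110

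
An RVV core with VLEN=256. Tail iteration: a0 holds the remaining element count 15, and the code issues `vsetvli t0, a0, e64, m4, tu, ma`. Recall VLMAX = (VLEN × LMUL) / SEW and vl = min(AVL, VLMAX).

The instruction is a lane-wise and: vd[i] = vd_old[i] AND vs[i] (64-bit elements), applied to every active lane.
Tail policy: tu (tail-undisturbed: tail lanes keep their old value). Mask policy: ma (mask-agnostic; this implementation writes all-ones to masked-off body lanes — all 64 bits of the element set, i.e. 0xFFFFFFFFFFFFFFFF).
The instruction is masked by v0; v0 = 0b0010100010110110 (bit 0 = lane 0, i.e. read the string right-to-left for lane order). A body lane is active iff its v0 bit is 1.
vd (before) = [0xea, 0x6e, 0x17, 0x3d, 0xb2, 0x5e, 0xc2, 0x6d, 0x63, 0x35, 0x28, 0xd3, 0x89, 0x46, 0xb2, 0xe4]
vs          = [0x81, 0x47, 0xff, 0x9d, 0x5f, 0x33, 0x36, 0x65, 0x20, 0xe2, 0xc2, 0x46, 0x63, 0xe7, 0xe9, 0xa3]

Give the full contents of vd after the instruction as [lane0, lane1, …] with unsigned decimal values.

vd = [18446744073709551615, 70, 23, 18446744073709551615, 18, 18, 18446744073709551615, 101, 18446744073709551615, 18446744073709551615, 18446744073709551615, 66, 18446744073709551615, 70, 18446744073709551615, 228]

VLMAX = (256 × 4) / 64 = 16 lanes
vl = min(AVL, VLMAX) = min(15, 16) = 15
lane  0: mask-off/ones ⇒ 0xffffffffffffffff
lane  1: and(0x6e,0x47) ⇒ 0x46
lane  2: and(0x17,0xff) ⇒ 0x17
lane  3: mask-off/ones ⇒ 0xffffffffffffffff
lane  4: and(0xb2,0x5f) ⇒ 0x12
lane  5: and(0x5e,0x33) ⇒ 0x12
lane  6: mask-off/ones ⇒ 0xffffffffffffffff
lane  7: and(0x6d,0x65) ⇒ 0x65
lane  8: mask-off/ones ⇒ 0xffffffffffffffff
lane  9: mask-off/ones ⇒ 0xffffffffffffffff
lane 10: mask-off/ones ⇒ 0xffffffffffffffff
lane 11: and(0xd3,0x46) ⇒ 0x42
lane 12: mask-off/ones ⇒ 0xffffffffffffffff
lane 13: and(0x46,0xe7) ⇒ 0x46
lane 14: mask-off/ones ⇒ 0xffffffffffffffff
lane 15: tail/keep ⇒ 0xe4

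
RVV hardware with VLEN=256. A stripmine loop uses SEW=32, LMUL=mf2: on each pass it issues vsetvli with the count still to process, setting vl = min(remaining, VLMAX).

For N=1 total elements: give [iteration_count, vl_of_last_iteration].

[iterations, last_vl] = [1, 1]

lanes per group: 256·1/2/32 = 4
N=1: ⌈1/4⌉ = 1 iters; last vl = 1 − 0×4 = 1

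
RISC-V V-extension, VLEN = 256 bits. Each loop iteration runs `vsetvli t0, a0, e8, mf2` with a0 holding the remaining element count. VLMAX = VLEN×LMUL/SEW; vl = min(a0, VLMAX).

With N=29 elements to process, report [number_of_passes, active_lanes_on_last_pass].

VLMAX = VLEN×LMUL/SEW = 256×1/2/8 = 16
N=29: ⌈29/16⌉ = 2 iters; last vl = 29 − 1×16 = 13

[iterations, last_vl] = [2, 13]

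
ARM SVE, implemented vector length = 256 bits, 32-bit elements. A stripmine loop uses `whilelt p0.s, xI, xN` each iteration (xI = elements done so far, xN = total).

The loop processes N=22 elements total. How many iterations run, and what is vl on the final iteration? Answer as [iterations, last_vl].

lane count: 256 div 32 = 8
N=22: ⌈22/8⌉ = 3 iters; last vl = 22 − 2×8 = 6

[iterations, last_vl] = [3, 6]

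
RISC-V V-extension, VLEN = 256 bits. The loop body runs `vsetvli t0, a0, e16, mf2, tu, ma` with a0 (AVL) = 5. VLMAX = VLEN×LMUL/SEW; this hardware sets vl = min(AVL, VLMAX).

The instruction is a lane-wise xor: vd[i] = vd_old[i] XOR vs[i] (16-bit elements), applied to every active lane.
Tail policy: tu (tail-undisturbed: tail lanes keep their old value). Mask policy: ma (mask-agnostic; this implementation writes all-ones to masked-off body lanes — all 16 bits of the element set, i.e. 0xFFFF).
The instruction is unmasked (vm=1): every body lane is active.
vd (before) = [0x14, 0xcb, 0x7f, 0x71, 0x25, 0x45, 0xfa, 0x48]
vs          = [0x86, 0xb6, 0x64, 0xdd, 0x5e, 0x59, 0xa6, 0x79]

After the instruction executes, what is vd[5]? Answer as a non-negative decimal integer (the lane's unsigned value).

VLMAX = (256 × 1/2) / 16 = 8 lanes
AVL=5 ≤ VLMAX=8, so vl = 5
vd[0] xor(0x14,0x86) -> 0x92
vd[1] xor(0xcb,0xb6) -> 0x7d
vd[2] xor(0x7f,0x64) -> 0x1b
vd[3] xor(0x71,0xdd) -> 0xac
vd[4] xor(0x25,0x5e) -> 0x7b
vd[5] tail/keep -> 0x45
vd[6] tail/keep -> 0xfa
vd[7] tail/keep -> 0x48

vd[5] = 69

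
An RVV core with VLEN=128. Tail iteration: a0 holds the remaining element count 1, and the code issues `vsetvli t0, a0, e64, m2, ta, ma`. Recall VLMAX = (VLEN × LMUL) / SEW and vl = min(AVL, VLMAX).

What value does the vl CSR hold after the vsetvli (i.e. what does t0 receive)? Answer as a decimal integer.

VLMAX = VLEN×LMUL/SEW = 128×2/64 = 4
vl = min(AVL, VLMAX) = min(1, 4) = 1

vl = 1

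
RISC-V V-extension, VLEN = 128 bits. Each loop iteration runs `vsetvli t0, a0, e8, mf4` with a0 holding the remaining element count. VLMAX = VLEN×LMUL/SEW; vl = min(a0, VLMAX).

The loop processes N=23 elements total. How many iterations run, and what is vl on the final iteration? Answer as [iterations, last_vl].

lanes per group: 128·1/4/8 = 4
N=23: ⌈23/4⌉ = 6 iters; last vl = 23 − 5×4 = 3

[iterations, last_vl] = [6, 3]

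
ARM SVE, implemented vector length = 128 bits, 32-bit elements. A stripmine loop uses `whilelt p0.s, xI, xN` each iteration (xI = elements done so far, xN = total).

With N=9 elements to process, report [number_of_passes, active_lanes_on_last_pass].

[iterations, last_vl] = [3, 1]

lane count: 128 div 32 = 4
N=9: ⌈9/4⌉ = 3 iters; last vl = 9 − 2×4 = 1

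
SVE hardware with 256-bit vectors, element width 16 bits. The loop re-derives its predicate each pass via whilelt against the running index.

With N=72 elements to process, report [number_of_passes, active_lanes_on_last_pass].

[iterations, last_vl] = [5, 8]

lane count: 256 div 16 = 16
72 elements at 16/iter → 5 passes, remainder 8 on the last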